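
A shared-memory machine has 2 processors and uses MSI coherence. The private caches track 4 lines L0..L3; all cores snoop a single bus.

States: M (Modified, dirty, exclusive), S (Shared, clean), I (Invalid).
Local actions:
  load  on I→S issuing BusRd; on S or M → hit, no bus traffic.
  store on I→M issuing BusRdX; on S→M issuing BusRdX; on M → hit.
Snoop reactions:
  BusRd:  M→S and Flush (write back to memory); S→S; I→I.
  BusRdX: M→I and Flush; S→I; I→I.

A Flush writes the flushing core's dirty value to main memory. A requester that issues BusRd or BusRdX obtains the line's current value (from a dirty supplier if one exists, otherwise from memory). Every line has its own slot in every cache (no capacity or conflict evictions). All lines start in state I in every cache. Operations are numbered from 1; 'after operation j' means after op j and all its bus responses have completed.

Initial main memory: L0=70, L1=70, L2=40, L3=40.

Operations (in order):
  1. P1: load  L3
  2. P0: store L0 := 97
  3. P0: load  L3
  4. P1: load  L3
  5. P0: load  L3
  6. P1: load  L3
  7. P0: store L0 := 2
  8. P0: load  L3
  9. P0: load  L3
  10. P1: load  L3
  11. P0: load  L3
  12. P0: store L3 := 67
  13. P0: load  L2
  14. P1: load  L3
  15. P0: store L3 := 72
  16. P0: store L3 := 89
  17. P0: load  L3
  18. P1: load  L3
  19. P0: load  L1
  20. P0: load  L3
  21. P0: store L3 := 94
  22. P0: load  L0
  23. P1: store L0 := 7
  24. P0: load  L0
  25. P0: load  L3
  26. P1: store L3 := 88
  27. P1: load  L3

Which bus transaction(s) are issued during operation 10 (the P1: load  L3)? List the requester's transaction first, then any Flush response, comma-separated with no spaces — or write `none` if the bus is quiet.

step 1: P1: load  L3  ⟶  IS  (L3)  txn=BusRd  M[L3]=40
step 2: P0: store L0 := 97  ⟶  MI  (L0)  txn=BusRdX  M[L0]=70
step 3: P0: load  L3  ⟶  SS  (L3)  txn=BusRd  M[L3]=40
step 4: P1: load  L3  ⟶  SS  (L3)  txn=∅  M[L3]=40
step 5: P0: load  L3  ⟶  SS  (L3)  txn=∅  M[L3]=40
step 6: P1: load  L3  ⟶  SS  (L3)  txn=∅  M[L3]=40
step 7: P0: store L0 := 2  ⟶  MI  (L0)  txn=∅  M[L0]=70
step 8: P0: load  L3  ⟶  SS  (L3)  txn=∅  M[L3]=40
step 9: P0: load  L3  ⟶  SS  (L3)  txn=∅  M[L3]=40
step 10: P1: load  L3  ⟶  SS  (L3)  txn=∅  M[L3]=40
step 11: P0: load  L3  ⟶  SS  (L3)  txn=∅  M[L3]=40
step 12: P0: store L3 := 67  ⟶  MI  (L3)  txn=BusRdX  M[L3]=40
step 13: P0: load  L2  ⟶  SI  (L2)  txn=BusRd  M[L2]=40
step 14: P1: load  L3  ⟶  SS  (L3)  txn=BusRd+Flush  M[L3]=67
step 15: P0: store L3 := 72  ⟶  MI  (L3)  txn=BusRdX  M[L3]=67
step 16: P0: store L3 := 89  ⟶  MI  (L3)  txn=∅  M[L3]=67
step 17: P0: load  L3  ⟶  MI  (L3)  txn=∅  M[L3]=67
step 18: P1: load  L3  ⟶  SS  (L3)  txn=BusRd+Flush  M[L3]=89
step 19: P0: load  L1  ⟶  SI  (L1)  txn=BusRd  M[L1]=70
step 20: P0: load  L3  ⟶  SS  (L3)  txn=∅  M[L3]=89
step 21: P0: store L3 := 94  ⟶  MI  (L3)  txn=BusRdX  M[L3]=89
step 22: P0: load  L0  ⟶  MI  (L0)  txn=∅  M[L0]=70
step 23: P1: store L0 := 7  ⟶  IM  (L0)  txn=BusRdX+Flush  M[L0]=2
step 24: P0: load  L0  ⟶  SS  (L0)  txn=BusRd+Flush  M[L0]=7
step 25: P0: load  L3  ⟶  MI  (L3)  txn=∅  M[L3]=89
step 26: P1: store L3 := 88  ⟶  IM  (L3)  txn=BusRdX+Flush  M[L3]=94
step 27: P1: load  L3  ⟶  IM  (L3)  txn=∅  M[L3]=94

bus = none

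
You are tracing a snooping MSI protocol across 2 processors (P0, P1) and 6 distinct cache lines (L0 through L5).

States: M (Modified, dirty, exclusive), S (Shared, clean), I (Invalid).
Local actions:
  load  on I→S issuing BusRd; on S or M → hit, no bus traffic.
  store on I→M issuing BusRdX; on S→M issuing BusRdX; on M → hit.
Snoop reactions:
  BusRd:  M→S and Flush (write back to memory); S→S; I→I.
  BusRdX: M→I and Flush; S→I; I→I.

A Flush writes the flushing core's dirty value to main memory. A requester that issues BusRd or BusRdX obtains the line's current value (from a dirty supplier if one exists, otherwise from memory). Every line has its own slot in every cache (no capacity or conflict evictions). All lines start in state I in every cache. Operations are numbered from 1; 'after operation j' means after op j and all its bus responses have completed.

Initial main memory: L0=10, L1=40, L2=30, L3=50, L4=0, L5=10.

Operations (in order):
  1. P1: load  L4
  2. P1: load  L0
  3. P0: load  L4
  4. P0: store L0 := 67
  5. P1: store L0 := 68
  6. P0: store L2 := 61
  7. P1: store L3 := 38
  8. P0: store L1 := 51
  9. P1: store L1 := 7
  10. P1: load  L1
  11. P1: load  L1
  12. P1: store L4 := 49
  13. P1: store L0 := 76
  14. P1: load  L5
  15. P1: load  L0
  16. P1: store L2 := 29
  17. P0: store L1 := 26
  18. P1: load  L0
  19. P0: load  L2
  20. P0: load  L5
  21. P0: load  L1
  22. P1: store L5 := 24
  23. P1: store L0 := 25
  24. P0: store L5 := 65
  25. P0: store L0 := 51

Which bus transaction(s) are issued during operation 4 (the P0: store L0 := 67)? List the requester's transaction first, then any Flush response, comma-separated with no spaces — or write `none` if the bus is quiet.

step 1: P1: load  L4  ⟶  IS  (L4)  txn=BusRd  M[L4]=0
step 2: P1: load  L0  ⟶  IS  (L0)  txn=BusRd  M[L0]=10
step 3: P0: load  L4  ⟶  SS  (L4)  txn=BusRd  M[L4]=0
step 4: P0: store L0 := 67  ⟶  MI  (L0)  txn=BusRdX  M[L0]=10
step 5: P1: store L0 := 68  ⟶  IM  (L0)  txn=BusRdX+Flush  M[L0]=67
step 6: P0: store L2 := 61  ⟶  MI  (L2)  txn=BusRdX  M[L2]=30
step 7: P1: store L3 := 38  ⟶  IM  (L3)  txn=BusRdX  M[L3]=50
step 8: P0: store L1 := 51  ⟶  MI  (L1)  txn=BusRdX  M[L1]=40
step 9: P1: store L1 := 7  ⟶  IM  (L1)  txn=BusRdX+Flush  M[L1]=51
step 10: P1: load  L1  ⟶  IM  (L1)  txn=∅  M[L1]=51
step 11: P1: load  L1  ⟶  IM  (L1)  txn=∅  M[L1]=51
step 12: P1: store L4 := 49  ⟶  IM  (L4)  txn=BusRdX  M[L4]=0
step 13: P1: store L0 := 76  ⟶  IM  (L0)  txn=∅  M[L0]=67
step 14: P1: load  L5  ⟶  IS  (L5)  txn=BusRd  M[L5]=10
step 15: P1: load  L0  ⟶  IM  (L0)  txn=∅  M[L0]=67
step 16: P1: store L2 := 29  ⟶  IM  (L2)  txn=BusRdX+Flush  M[L2]=61
step 17: P0: store L1 := 26  ⟶  MI  (L1)  txn=BusRdX+Flush  M[L1]=7
step 18: P1: load  L0  ⟶  IM  (L0)  txn=∅  M[L0]=67
step 19: P0: load  L2  ⟶  SS  (L2)  txn=BusRd+Flush  M[L2]=29
step 20: P0: load  L5  ⟶  SS  (L5)  txn=BusRd  M[L5]=10
step 21: P0: load  L1  ⟶  MI  (L1)  txn=∅  M[L1]=7
step 22: P1: store L5 := 24  ⟶  IM  (L5)  txn=BusRdX  M[L5]=10
step 23: P1: store L0 := 25  ⟶  IM  (L0)  txn=∅  M[L0]=67
step 24: P0: store L5 := 65  ⟶  MI  (L5)  txn=BusRdX+Flush  M[L5]=24
step 25: P0: store L0 := 51  ⟶  MI  (L0)  txn=BusRdX+Flush  M[L0]=25

bus = BusRdX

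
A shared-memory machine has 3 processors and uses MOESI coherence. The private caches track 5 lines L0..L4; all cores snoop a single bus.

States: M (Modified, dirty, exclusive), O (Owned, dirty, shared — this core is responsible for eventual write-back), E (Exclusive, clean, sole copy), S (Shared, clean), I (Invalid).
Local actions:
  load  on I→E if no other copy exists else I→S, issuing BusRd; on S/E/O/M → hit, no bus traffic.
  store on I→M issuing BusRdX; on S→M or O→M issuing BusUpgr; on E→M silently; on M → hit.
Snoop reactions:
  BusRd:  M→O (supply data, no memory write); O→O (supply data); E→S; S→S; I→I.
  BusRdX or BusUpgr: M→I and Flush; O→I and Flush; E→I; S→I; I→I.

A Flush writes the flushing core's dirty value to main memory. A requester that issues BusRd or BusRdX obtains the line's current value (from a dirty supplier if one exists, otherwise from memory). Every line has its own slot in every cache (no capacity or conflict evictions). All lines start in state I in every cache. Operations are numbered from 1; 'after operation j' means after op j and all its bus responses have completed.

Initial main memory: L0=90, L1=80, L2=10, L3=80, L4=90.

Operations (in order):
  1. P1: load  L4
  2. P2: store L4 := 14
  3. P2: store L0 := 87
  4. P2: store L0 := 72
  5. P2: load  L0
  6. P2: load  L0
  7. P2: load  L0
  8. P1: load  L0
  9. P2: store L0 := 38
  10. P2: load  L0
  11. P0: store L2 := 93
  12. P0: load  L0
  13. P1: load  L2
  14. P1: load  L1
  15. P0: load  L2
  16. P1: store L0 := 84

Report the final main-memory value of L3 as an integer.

memory[L3] = 80

step 1: P1: load  L4  ⟶  IEI  (L4)  txn=BusRd  M[L4]=90
step 2: P2: store L4 := 14  ⟶  IIM  (L4)  txn=BusRdX  M[L4]=90
step 3: P2: store L0 := 87  ⟶  IIM  (L0)  txn=BusRdX  M[L0]=90
step 4: P2: store L0 := 72  ⟶  IIM  (L0)  txn=∅  M[L0]=90
step 5: P2: load  L0  ⟶  IIM  (L0)  txn=∅  M[L0]=90
step 6: P2: load  L0  ⟶  IIM  (L0)  txn=∅  M[L0]=90
step 7: P2: load  L0  ⟶  IIM  (L0)  txn=∅  M[L0]=90
step 8: P1: load  L0  ⟶  ISO  (L0)  txn=BusRd  M[L0]=90
step 9: P2: store L0 := 38  ⟶  IIM  (L0)  txn=BusUpgr  M[L0]=90
step 10: P2: load  L0  ⟶  IIM  (L0)  txn=∅  M[L0]=90
step 11: P0: store L2 := 93  ⟶  MII  (L2)  txn=BusRdX  M[L2]=10
step 12: P0: load  L0  ⟶  SIO  (L0)  txn=BusRd  M[L0]=90
step 13: P1: load  L2  ⟶  OSI  (L2)  txn=BusRd  M[L2]=10
step 14: P1: load  L1  ⟶  IEI  (L1)  txn=BusRd  M[L1]=80
step 15: P0: load  L2  ⟶  OSI  (L2)  txn=∅  M[L2]=10
step 16: P1: store L0 := 84  ⟶  IMI  (L0)  txn=BusRdX+Flush  M[L0]=38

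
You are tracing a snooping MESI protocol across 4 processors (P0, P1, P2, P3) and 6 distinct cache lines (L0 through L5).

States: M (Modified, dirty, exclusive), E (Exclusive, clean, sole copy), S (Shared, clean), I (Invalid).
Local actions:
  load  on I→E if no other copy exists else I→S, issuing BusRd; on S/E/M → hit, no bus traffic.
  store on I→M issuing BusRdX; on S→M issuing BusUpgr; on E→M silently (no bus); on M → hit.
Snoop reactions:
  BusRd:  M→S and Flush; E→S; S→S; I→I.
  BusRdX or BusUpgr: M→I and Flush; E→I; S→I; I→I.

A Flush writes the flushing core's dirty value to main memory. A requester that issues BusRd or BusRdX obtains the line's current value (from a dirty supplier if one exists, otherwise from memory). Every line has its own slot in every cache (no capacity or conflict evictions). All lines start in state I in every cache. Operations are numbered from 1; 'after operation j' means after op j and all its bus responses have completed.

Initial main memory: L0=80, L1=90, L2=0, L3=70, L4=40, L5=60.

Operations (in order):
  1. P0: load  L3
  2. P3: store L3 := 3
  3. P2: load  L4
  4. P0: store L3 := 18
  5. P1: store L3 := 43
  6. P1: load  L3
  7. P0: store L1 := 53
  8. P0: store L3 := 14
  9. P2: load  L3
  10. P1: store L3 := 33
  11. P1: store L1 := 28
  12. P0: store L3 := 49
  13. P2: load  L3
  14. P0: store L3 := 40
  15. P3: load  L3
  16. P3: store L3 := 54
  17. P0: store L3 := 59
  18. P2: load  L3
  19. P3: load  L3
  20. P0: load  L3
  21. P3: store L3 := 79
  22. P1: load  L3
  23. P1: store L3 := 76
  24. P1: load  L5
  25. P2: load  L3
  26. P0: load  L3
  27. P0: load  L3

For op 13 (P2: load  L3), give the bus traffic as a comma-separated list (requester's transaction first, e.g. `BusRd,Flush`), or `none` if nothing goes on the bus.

bus = BusRd,Flush

1. P0: load  L3  bus=[BusRd]  L3: P0=E P1=I P2=I P3=I  mem[L3]=70
2. P3: store L3 := 3  bus=[BusRdX]  L3: P0=I P1=I P2=I P3=M  mem[L3]=70
3. P2: load  L4  bus=[BusRd]  L4: P0=I P1=I P2=E P3=I  mem[L4]=40
4. P0: store L3 := 18  bus=[BusRdX,Flush]  L3: P0=M P1=I P2=I P3=I  mem[L3]=3
5. P1: store L3 := 43  bus=[BusRdX,Flush]  L3: P0=I P1=M P2=I P3=I  mem[L3]=18
6. P1: load  L3  bus=[-]  L3: P0=I P1=M P2=I P3=I  mem[L3]=18
7. P0: store L1 := 53  bus=[BusRdX]  L1: P0=M P1=I P2=I P3=I  mem[L1]=90
8. P0: store L3 := 14  bus=[BusRdX,Flush]  L3: P0=M P1=I P2=I P3=I  mem[L3]=43
9. P2: load  L3  bus=[BusRd,Flush]  L3: P0=S P1=I P2=S P3=I  mem[L3]=14
10. P1: store L3 := 33  bus=[BusRdX]  L3: P0=I P1=M P2=I P3=I  mem[L3]=14
11. P1: store L1 := 28  bus=[BusRdX,Flush]  L1: P0=I P1=M P2=I P3=I  mem[L1]=53
12. P0: store L3 := 49  bus=[BusRdX,Flush]  L3: P0=M P1=I P2=I P3=I  mem[L3]=33
13. P2: load  L3  bus=[BusRd,Flush]  L3: P0=S P1=I P2=S P3=I  mem[L3]=49
14. P0: store L3 := 40  bus=[BusUpgr]  L3: P0=M P1=I P2=I P3=I  mem[L3]=49
15. P3: load  L3  bus=[BusRd,Flush]  L3: P0=S P1=I P2=I P3=S  mem[L3]=40
16. P3: store L3 := 54  bus=[BusUpgr]  L3: P0=I P1=I P2=I P3=M  mem[L3]=40
17. P0: store L3 := 59  bus=[BusRdX,Flush]  L3: P0=M P1=I P2=I P3=I  mem[L3]=54
18. P2: load  L3  bus=[BusRd,Flush]  L3: P0=S P1=I P2=S P3=I  mem[L3]=59
19. P3: load  L3  bus=[BusRd]  L3: P0=S P1=I P2=S P3=S  mem[L3]=59
20. P0: load  L3  bus=[-]  L3: P0=S P1=I P2=S P3=S  mem[L3]=59
21. P3: store L3 := 79  bus=[BusUpgr]  L3: P0=I P1=I P2=I P3=M  mem[L3]=59
22. P1: load  L3  bus=[BusRd,Flush]  L3: P0=I P1=S P2=I P3=S  mem[L3]=79
23. P1: store L3 := 76  bus=[BusUpgr]  L3: P0=I P1=M P2=I P3=I  mem[L3]=79
24. P1: load  L5  bus=[BusRd]  L5: P0=I P1=E P2=I P3=I  mem[L5]=60
25. P2: load  L3  bus=[BusRd,Flush]  L3: P0=I P1=S P2=S P3=I  mem[L3]=76
26. P0: load  L3  bus=[BusRd]  L3: P0=S P1=S P2=S P3=I  mem[L3]=76
27. P0: load  L3  bus=[-]  L3: P0=S P1=S P2=S P3=I  mem[L3]=76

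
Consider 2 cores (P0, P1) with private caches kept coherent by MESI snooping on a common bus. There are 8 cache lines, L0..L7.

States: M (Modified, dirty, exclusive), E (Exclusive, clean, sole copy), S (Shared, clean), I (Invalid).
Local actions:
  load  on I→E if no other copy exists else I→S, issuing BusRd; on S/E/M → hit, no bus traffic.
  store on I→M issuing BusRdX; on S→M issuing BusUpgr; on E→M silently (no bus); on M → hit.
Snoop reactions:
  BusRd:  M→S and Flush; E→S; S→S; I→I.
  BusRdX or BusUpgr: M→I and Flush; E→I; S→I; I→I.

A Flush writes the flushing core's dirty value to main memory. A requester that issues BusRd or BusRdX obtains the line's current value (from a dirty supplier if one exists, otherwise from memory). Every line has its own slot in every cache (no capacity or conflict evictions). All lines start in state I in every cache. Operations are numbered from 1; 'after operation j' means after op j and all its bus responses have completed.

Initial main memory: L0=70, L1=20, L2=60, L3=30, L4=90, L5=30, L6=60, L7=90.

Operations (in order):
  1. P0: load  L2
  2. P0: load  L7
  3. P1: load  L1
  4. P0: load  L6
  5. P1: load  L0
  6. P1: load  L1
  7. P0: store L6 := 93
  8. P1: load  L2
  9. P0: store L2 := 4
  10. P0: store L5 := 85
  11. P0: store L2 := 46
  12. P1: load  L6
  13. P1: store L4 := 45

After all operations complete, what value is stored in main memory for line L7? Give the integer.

memory[L7] = 90

1. P0: load  L2  bus=[BusRd]  L2: P0=E P1=I  mem[L2]=60
2. P0: load  L7  bus=[BusRd]  L7: P0=E P1=I  mem[L7]=90
3. P1: load  L1  bus=[BusRd]  L1: P0=I P1=E  mem[L1]=20
4. P0: load  L6  bus=[BusRd]  L6: P0=E P1=I  mem[L6]=60
5. P1: load  L0  bus=[BusRd]  L0: P0=I P1=E  mem[L0]=70
6. P1: load  L1  bus=[-]  L1: P0=I P1=E  mem[L1]=20
7. P0: store L6 := 93  bus=[-]  L6: P0=M P1=I  mem[L6]=60
8. P1: load  L2  bus=[BusRd]  L2: P0=S P1=S  mem[L2]=60
9. P0: store L2 := 4  bus=[BusUpgr]  L2: P0=M P1=I  mem[L2]=60
10. P0: store L5 := 85  bus=[BusRdX]  L5: P0=M P1=I  mem[L5]=30
11. P0: store L2 := 46  bus=[-]  L2: P0=M P1=I  mem[L2]=60
12. P1: load  L6  bus=[BusRd,Flush]  L6: P0=S P1=S  mem[L6]=93
13. P1: store L4 := 45  bus=[BusRdX]  L4: P0=I P1=M  mem[L4]=90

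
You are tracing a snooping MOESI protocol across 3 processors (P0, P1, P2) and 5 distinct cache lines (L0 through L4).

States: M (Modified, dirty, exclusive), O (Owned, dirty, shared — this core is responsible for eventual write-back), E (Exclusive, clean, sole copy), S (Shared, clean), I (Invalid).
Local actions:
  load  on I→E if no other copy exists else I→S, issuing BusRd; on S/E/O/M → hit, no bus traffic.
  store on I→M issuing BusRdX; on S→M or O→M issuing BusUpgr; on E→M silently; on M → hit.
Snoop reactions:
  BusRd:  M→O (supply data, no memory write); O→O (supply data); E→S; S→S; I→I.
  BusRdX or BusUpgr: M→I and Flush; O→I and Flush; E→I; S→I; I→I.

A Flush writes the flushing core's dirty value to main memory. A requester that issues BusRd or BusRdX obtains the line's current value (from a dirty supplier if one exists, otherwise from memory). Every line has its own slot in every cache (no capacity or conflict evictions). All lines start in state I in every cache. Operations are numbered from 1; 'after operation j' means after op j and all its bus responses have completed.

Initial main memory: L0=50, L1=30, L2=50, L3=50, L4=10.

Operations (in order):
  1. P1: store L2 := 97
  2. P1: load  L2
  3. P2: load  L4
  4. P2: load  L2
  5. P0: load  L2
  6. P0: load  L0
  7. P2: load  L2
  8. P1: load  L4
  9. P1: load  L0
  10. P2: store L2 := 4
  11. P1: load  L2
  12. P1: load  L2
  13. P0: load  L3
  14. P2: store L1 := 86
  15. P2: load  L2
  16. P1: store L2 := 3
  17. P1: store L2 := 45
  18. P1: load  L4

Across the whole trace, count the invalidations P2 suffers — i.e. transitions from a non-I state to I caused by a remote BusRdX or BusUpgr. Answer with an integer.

[1] P1: store L2 := 97 | P0:I, P1:M(97), P2:I | bus: BusRdX
[2] P1: load  L2 | P0:I, P1:M(97), P2:I | bus: none
[3] P2: load  L4 | P0:I, P1:I, P2:E(10) | bus: BusRd
[4] P2: load  L2 | P0:I, P1:O(97), P2:S(97) | bus: BusRd
[5] P0: load  L2 | P0:S(97), P1:O(97), P2:S(97) | bus: BusRd
[6] P0: load  L0 | P0:E(50), P1:I, P2:I | bus: BusRd
[7] P2: load  L2 | P0:S(97), P1:O(97), P2:S(97) | bus: none
[8] P1: load  L4 | P0:I, P1:S(10), P2:S(10) | bus: BusRd
[9] P1: load  L0 | P0:S(50), P1:S(50), P2:I | bus: BusRd
[10] P2: store L2 := 4 | P0:I, P1:I, P2:M(4) | bus: BusUpgr,Flush
[11] P1: load  L2 | P0:I, P1:S(4), P2:O(4) | bus: BusRd
[12] P1: load  L2 | P0:I, P1:S(4), P2:O(4) | bus: none
[13] P0: load  L3 | P0:E(50), P1:I, P2:I | bus: BusRd
[14] P2: store L1 := 86 | P0:I, P1:I, P2:M(86) | bus: BusRdX
[15] P2: load  L2 | P0:I, P1:S(4), P2:O(4) | bus: none
[16] P1: store L2 := 3 | P0:I, P1:M(3), P2:I | bus: BusUpgr,Flush
[17] P1: store L2 := 45 | P0:I, P1:M(45), P2:I | bus: none
[18] P1: load  L4 | P0:I, P1:S(10), P2:S(10) | bus: none

invalidations = 1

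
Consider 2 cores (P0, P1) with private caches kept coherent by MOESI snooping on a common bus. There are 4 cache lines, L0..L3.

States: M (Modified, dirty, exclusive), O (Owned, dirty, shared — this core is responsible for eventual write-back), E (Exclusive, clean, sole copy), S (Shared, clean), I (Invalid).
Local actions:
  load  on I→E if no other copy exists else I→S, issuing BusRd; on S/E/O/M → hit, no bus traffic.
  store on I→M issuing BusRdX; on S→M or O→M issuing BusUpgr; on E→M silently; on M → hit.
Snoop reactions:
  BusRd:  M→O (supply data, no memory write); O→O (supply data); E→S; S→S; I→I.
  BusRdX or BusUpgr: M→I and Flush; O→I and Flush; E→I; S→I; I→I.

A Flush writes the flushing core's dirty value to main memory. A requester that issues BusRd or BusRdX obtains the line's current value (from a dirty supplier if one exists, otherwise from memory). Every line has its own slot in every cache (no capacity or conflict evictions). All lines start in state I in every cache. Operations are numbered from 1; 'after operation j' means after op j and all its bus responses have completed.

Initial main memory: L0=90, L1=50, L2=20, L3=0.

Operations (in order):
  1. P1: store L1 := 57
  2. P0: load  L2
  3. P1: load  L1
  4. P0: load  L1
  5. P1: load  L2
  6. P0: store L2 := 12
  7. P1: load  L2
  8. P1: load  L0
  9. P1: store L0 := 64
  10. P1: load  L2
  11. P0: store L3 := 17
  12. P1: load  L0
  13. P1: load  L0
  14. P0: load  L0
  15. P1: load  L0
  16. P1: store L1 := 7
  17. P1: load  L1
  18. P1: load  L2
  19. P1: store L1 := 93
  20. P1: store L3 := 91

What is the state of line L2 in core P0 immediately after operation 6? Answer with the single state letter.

state = M

[1] P1: store L1 := 57 | P0:I, P1:M(57) | bus: BusRdX
[2] P0: load  L2 | P0:E(20), P1:I | bus: BusRd
[3] P1: load  L1 | P0:I, P1:M(57) | bus: none
[4] P0: load  L1 | P0:S(57), P1:O(57) | bus: BusRd
[5] P1: load  L2 | P0:S(20), P1:S(20) | bus: BusRd
[6] P0: store L2 := 12 | P0:M(12), P1:I | bus: BusUpgr
[7] P1: load  L2 | P0:O(12), P1:S(12) | bus: BusRd
[8] P1: load  L0 | P0:I, P1:E(90) | bus: BusRd
[9] P1: store L0 := 64 | P0:I, P1:M(64) | bus: none
[10] P1: load  L2 | P0:O(12), P1:S(12) | bus: none
[11] P0: store L3 := 17 | P0:M(17), P1:I | bus: BusRdX
[12] P1: load  L0 | P0:I, P1:M(64) | bus: none
[13] P1: load  L0 | P0:I, P1:M(64) | bus: none
[14] P0: load  L0 | P0:S(64), P1:O(64) | bus: BusRd
[15] P1: load  L0 | P0:S(64), P1:O(64) | bus: none
[16] P1: store L1 := 7 | P0:I, P1:M(7) | bus: BusUpgr
[17] P1: load  L1 | P0:I, P1:M(7) | bus: none
[18] P1: load  L2 | P0:O(12), P1:S(12) | bus: none
[19] P1: store L1 := 93 | P0:I, P1:M(93) | bus: none
[20] P1: store L3 := 91 | P0:I, P1:M(91) | bus: BusRdX,Flush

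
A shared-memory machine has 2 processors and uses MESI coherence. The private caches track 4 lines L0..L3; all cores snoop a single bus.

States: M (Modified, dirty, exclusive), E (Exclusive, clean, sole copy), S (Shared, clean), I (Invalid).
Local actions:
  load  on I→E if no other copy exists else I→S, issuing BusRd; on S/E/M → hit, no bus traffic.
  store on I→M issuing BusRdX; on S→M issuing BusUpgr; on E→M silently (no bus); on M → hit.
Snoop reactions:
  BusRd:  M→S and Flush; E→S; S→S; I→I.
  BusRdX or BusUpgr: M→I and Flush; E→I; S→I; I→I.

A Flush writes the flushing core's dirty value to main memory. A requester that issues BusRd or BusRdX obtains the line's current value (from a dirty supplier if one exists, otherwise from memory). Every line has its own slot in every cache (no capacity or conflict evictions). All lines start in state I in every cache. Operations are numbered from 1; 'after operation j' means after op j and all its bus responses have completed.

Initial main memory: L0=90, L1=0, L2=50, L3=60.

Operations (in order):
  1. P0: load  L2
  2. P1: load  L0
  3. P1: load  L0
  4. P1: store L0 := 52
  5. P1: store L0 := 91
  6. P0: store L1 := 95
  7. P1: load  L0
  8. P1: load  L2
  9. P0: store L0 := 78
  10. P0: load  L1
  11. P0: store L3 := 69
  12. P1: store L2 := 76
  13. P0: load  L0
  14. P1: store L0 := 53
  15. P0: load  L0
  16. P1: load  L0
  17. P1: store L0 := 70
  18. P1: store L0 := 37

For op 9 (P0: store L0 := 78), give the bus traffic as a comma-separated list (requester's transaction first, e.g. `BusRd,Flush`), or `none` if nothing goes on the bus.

1. P0: load  L2  bus=[BusRd]  L2: P0=E P1=I  mem[L2]=50
2. P1: load  L0  bus=[BusRd]  L0: P0=I P1=E  mem[L0]=90
3. P1: load  L0  bus=[-]  L0: P0=I P1=E  mem[L0]=90
4. P1: store L0 := 52  bus=[-]  L0: P0=I P1=M  mem[L0]=90
5. P1: store L0 := 91  bus=[-]  L0: P0=I P1=M  mem[L0]=90
6. P0: store L1 := 95  bus=[BusRdX]  L1: P0=M P1=I  mem[L1]=0
7. P1: load  L0  bus=[-]  L0: P0=I P1=M  mem[L0]=90
8. P1: load  L2  bus=[BusRd]  L2: P0=S P1=S  mem[L2]=50
9. P0: store L0 := 78  bus=[BusRdX,Flush]  L0: P0=M P1=I  mem[L0]=91
10. P0: load  L1  bus=[-]  L1: P0=M P1=I  mem[L1]=0
11. P0: store L3 := 69  bus=[BusRdX]  L3: P0=M P1=I  mem[L3]=60
12. P1: store L2 := 76  bus=[BusUpgr]  L2: P0=I P1=M  mem[L2]=50
13. P0: load  L0  bus=[-]  L0: P0=M P1=I  mem[L0]=91
14. P1: store L0 := 53  bus=[BusRdX,Flush]  L0: P0=I P1=M  mem[L0]=78
15. P0: load  L0  bus=[BusRd,Flush]  L0: P0=S P1=S  mem[L0]=53
16. P1: load  L0  bus=[-]  L0: P0=S P1=S  mem[L0]=53
17. P1: store L0 := 70  bus=[BusUpgr]  L0: P0=I P1=M  mem[L0]=53
18. P1: store L0 := 37  bus=[-]  L0: P0=I P1=M  mem[L0]=53

bus = BusRdX,Flush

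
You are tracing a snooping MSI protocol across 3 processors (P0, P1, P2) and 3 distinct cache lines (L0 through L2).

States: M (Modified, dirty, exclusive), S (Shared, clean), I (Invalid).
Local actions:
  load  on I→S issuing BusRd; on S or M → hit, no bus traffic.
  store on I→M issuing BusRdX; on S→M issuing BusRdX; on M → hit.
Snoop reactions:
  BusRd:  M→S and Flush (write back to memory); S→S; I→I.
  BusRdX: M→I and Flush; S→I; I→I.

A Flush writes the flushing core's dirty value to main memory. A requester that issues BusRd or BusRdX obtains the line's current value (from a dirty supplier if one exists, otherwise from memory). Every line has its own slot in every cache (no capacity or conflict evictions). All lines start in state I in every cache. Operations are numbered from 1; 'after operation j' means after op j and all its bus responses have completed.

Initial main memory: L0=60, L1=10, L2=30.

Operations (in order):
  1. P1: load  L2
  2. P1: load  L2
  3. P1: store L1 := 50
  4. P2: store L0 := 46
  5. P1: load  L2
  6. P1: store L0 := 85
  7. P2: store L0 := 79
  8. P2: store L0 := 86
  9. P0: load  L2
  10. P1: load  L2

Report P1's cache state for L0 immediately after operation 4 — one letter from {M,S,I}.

state = I

step 1: P1: load  L2  ⟶  ISI  (L2)  txn=BusRd  M[L2]=30
step 2: P1: load  L2  ⟶  ISI  (L2)  txn=∅  M[L2]=30
step 3: P1: store L1 := 50  ⟶  IMI  (L1)  txn=BusRdX  M[L1]=10
step 4: P2: store L0 := 46  ⟶  IIM  (L0)  txn=BusRdX  M[L0]=60
step 5: P1: load  L2  ⟶  ISI  (L2)  txn=∅  M[L2]=30
step 6: P1: store L0 := 85  ⟶  IMI  (L0)  txn=BusRdX+Flush  M[L0]=46
step 7: P2: store L0 := 79  ⟶  IIM  (L0)  txn=BusRdX+Flush  M[L0]=85
step 8: P2: store L0 := 86  ⟶  IIM  (L0)  txn=∅  M[L0]=85
step 9: P0: load  L2  ⟶  SSI  (L2)  txn=BusRd  M[L2]=30
step 10: P1: load  L2  ⟶  SSI  (L2)  txn=∅  M[L2]=30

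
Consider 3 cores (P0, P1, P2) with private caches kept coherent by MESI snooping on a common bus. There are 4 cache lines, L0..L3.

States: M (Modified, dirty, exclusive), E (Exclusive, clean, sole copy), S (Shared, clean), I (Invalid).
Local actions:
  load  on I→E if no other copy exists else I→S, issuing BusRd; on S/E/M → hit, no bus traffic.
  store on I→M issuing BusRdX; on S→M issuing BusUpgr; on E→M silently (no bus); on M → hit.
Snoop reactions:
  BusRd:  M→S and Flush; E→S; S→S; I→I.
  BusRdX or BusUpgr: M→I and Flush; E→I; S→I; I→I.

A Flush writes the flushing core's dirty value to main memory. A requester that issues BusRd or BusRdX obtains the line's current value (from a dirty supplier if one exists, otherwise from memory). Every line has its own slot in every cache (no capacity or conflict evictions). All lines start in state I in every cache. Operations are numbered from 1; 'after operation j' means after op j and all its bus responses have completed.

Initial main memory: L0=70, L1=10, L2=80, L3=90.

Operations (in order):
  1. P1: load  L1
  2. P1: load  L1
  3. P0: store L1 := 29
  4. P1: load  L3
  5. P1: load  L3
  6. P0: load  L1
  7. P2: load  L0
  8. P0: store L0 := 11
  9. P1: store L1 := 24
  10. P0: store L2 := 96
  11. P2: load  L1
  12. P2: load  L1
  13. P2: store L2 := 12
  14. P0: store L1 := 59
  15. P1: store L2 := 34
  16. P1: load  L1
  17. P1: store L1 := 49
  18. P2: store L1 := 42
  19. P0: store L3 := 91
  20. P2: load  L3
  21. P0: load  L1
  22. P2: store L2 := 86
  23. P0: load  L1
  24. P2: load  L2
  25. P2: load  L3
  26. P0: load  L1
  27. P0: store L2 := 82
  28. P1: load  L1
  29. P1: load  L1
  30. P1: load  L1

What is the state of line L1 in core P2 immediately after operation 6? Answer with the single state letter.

state = I

step 1: P1: load  L1  ⟶  IEI  (L1)  txn=BusRd  M[L1]=10
step 2: P1: load  L1  ⟶  IEI  (L1)  txn=∅  M[L1]=10
step 3: P0: store L1 := 29  ⟶  MII  (L1)  txn=BusRdX  M[L1]=10
step 4: P1: load  L3  ⟶  IEI  (L3)  txn=BusRd  M[L3]=90
step 5: P1: load  L3  ⟶  IEI  (L3)  txn=∅  M[L3]=90
step 6: P0: load  L1  ⟶  MII  (L1)  txn=∅  M[L1]=10
step 7: P2: load  L0  ⟶  IIE  (L0)  txn=BusRd  M[L0]=70
step 8: P0: store L0 := 11  ⟶  MII  (L0)  txn=BusRdX  M[L0]=70
step 9: P1: store L1 := 24  ⟶  IMI  (L1)  txn=BusRdX+Flush  M[L1]=29
step 10: P0: store L2 := 96  ⟶  MII  (L2)  txn=BusRdX  M[L2]=80
step 11: P2: load  L1  ⟶  ISS  (L1)  txn=BusRd+Flush  M[L1]=24
step 12: P2: load  L1  ⟶  ISS  (L1)  txn=∅  M[L1]=24
step 13: P2: store L2 := 12  ⟶  IIM  (L2)  txn=BusRdX+Flush  M[L2]=96
step 14: P0: store L1 := 59  ⟶  MII  (L1)  txn=BusRdX  M[L1]=24
step 15: P1: store L2 := 34  ⟶  IMI  (L2)  txn=BusRdX+Flush  M[L2]=12
step 16: P1: load  L1  ⟶  SSI  (L1)  txn=BusRd+Flush  M[L1]=59
step 17: P1: store L1 := 49  ⟶  IMI  (L1)  txn=BusUpgr  M[L1]=59
step 18: P2: store L1 := 42  ⟶  IIM  (L1)  txn=BusRdX+Flush  M[L1]=49
step 19: P0: store L3 := 91  ⟶  MII  (L3)  txn=BusRdX  M[L3]=90
step 20: P2: load  L3  ⟶  SIS  (L3)  txn=BusRd+Flush  M[L3]=91
step 21: P0: load  L1  ⟶  SIS  (L1)  txn=BusRd+Flush  M[L1]=42
step 22: P2: store L2 := 86  ⟶  IIM  (L2)  txn=BusRdX+Flush  M[L2]=34
step 23: P0: load  L1  ⟶  SIS  (L1)  txn=∅  M[L1]=42
step 24: P2: load  L2  ⟶  IIM  (L2)  txn=∅  M[L2]=34
step 25: P2: load  L3  ⟶  SIS  (L3)  txn=∅  M[L3]=91
step 26: P0: load  L1  ⟶  SIS  (L1)  txn=∅  M[L1]=42
step 27: P0: store L2 := 82  ⟶  MII  (L2)  txn=BusRdX+Flush  M[L2]=86
step 28: P1: load  L1  ⟶  SSS  (L1)  txn=BusRd  M[L1]=42
step 29: P1: load  L1  ⟶  SSS  (L1)  txn=∅  M[L1]=42
step 30: P1: load  L1  ⟶  SSS  (L1)  txn=∅  M[L1]=42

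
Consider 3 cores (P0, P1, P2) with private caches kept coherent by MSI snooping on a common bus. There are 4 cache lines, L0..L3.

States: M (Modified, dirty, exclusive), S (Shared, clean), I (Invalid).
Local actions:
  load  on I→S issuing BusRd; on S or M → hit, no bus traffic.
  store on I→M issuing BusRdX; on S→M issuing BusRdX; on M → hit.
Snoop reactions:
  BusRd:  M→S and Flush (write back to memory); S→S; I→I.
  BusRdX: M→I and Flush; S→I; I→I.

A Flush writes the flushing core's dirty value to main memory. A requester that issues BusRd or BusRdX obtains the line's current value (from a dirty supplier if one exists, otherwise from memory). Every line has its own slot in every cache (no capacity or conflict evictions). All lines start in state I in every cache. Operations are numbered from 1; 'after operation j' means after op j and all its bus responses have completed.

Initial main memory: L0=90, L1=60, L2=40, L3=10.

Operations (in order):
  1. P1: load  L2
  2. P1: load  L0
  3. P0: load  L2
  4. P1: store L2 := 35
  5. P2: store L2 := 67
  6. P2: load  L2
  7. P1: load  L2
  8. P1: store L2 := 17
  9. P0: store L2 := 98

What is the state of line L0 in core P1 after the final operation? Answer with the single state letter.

state = S

1. P1: load  L2  bus=[BusRd]  L2: P0=I P1=S P2=I  mem[L2]=40
2. P1: load  L0  bus=[BusRd]  L0: P0=I P1=S P2=I  mem[L0]=90
3. P0: load  L2  bus=[BusRd]  L2: P0=S P1=S P2=I  mem[L2]=40
4. P1: store L2 := 35  bus=[BusRdX]  L2: P0=I P1=M P2=I  mem[L2]=40
5. P2: store L2 := 67  bus=[BusRdX,Flush]  L2: P0=I P1=I P2=M  mem[L2]=35
6. P2: load  L2  bus=[-]  L2: P0=I P1=I P2=M  mem[L2]=35
7. P1: load  L2  bus=[BusRd,Flush]  L2: P0=I P1=S P2=S  mem[L2]=67
8. P1: store L2 := 17  bus=[BusRdX]  L2: P0=I P1=M P2=I  mem[L2]=67
9. P0: store L2 := 98  bus=[BusRdX,Flush]  L2: P0=M P1=I P2=I  mem[L2]=17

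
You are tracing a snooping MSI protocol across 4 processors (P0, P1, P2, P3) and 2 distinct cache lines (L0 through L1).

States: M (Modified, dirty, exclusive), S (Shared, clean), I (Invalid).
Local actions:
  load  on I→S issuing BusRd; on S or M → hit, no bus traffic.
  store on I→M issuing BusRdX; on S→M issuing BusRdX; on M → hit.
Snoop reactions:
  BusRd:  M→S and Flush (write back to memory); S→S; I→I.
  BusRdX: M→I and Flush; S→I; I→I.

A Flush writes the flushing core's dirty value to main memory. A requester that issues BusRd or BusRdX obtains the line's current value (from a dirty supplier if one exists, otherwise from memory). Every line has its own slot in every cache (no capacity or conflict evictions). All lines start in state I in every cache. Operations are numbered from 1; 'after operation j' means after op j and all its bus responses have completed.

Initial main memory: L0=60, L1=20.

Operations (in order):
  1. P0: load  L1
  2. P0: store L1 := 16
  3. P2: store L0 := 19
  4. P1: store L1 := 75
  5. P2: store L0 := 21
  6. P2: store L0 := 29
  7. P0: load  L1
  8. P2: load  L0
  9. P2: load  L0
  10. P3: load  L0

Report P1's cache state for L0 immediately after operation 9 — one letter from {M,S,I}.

[1] P0: load  L1 | P0:S(20), P1:I, P2:I, P3:I | bus: BusRd
[2] P0: store L1 := 16 | P0:M(16), P1:I, P2:I, P3:I | bus: BusRdX
[3] P2: store L0 := 19 | P0:I, P1:I, P2:M(19), P3:I | bus: BusRdX
[4] P1: store L1 := 75 | P0:I, P1:M(75), P2:I, P3:I | bus: BusRdX,Flush
[5] P2: store L0 := 21 | P0:I, P1:I, P2:M(21), P3:I | bus: none
[6] P2: store L0 := 29 | P0:I, P1:I, P2:M(29), P3:I | bus: none
[7] P0: load  L1 | P0:S(75), P1:S(75), P2:I, P3:I | bus: BusRd,Flush
[8] P2: load  L0 | P0:I, P1:I, P2:M(29), P3:I | bus: none
[9] P2: load  L0 | P0:I, P1:I, P2:M(29), P3:I | bus: none
[10] P3: load  L0 | P0:I, P1:I, P2:S(29), P3:S(29) | bus: BusRd,Flush

state = I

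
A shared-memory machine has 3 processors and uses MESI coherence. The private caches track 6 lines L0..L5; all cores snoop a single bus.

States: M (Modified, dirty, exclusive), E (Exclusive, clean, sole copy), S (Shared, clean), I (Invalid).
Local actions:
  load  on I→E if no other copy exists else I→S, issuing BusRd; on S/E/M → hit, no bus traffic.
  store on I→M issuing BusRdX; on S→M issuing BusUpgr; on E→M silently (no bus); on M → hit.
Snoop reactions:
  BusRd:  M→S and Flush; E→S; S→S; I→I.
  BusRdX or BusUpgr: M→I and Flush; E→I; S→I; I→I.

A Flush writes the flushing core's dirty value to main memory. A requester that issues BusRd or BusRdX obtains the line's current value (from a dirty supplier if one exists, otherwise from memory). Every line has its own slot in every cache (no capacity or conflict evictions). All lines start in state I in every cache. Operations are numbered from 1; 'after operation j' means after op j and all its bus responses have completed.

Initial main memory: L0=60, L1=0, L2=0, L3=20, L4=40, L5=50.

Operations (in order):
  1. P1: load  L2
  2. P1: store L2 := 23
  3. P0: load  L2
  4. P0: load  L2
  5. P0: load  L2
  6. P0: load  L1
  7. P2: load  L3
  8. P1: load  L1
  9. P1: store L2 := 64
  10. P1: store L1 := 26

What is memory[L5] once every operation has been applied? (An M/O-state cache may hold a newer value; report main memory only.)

step 1: P1: load  L2  ⟶  IEI  (L2)  txn=BusRd  M[L2]=0
step 2: P1: store L2 := 23  ⟶  IMI  (L2)  txn=∅  M[L2]=0
step 3: P0: load  L2  ⟶  SSI  (L2)  txn=BusRd+Flush  M[L2]=23
step 4: P0: load  L2  ⟶  SSI  (L2)  txn=∅  M[L2]=23
step 5: P0: load  L2  ⟶  SSI  (L2)  txn=∅  M[L2]=23
step 6: P0: load  L1  ⟶  EII  (L1)  txn=BusRd  M[L1]=0
step 7: P2: load  L3  ⟶  IIE  (L3)  txn=BusRd  M[L3]=20
step 8: P1: load  L1  ⟶  SSI  (L1)  txn=BusRd  M[L1]=0
step 9: P1: store L2 := 64  ⟶  IMI  (L2)  txn=BusUpgr  M[L2]=23
step 10: P1: store L1 := 26  ⟶  IMI  (L1)  txn=BusUpgr  M[L1]=0

memory[L5] = 50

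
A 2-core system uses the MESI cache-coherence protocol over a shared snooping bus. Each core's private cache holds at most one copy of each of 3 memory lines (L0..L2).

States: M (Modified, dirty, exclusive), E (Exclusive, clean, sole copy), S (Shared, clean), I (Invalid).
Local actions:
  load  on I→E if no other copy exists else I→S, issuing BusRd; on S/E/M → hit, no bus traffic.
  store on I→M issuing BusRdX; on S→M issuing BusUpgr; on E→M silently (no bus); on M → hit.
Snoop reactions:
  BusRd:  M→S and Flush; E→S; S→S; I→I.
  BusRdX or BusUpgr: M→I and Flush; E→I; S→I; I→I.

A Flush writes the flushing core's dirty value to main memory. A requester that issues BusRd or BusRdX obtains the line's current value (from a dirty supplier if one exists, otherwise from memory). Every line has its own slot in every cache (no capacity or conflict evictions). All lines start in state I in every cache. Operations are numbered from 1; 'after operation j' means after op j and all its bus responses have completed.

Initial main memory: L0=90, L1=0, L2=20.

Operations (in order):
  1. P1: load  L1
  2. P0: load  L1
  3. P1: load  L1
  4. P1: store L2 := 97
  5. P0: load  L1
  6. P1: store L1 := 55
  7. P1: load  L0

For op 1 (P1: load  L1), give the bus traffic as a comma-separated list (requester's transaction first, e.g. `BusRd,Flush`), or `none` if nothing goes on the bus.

  op1 P1: load  L1 → I/E on L1; bus BusRd; mem=0
  op2 P0: load  L1 → S/S on L1; bus BusRd; mem=0
  op3 P1: load  L1 → S/S on L1; bus (none); mem=0
  op4 P1: store L2 := 97 → I/M on L2; bus BusRdX; mem=20
  op5 P0: load  L1 → S/S on L1; bus (none); mem=0
  op6 P1: store L1 := 55 → I/M on L1; bus BusUpgr; mem=0
  op7 P1: load  L0 → I/E on L0; bus BusRd; mem=90

bus = BusRd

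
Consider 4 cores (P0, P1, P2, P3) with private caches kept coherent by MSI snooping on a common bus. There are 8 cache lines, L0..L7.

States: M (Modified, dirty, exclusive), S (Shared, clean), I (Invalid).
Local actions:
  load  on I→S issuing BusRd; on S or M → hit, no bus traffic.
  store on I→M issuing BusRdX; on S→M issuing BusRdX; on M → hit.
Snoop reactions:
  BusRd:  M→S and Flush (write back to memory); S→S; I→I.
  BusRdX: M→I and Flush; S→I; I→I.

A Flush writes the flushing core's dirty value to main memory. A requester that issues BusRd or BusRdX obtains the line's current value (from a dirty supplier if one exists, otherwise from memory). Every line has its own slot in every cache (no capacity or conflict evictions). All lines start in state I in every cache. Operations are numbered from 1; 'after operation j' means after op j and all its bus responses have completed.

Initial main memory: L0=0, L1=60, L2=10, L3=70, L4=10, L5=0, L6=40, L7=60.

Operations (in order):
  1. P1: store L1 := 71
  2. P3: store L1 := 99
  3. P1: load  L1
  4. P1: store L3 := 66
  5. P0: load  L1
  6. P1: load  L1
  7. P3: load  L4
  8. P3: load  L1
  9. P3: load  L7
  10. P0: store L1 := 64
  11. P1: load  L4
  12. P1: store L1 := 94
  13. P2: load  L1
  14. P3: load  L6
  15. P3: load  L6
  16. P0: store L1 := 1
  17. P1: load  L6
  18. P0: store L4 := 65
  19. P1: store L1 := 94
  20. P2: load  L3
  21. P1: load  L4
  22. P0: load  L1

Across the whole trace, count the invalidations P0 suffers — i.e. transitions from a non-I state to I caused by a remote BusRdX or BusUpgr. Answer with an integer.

invalidations = 2

[1] P1: store L1 := 71 | P0:I, P1:M(71), P2:I, P3:I | bus: BusRdX
[2] P3: store L1 := 99 | P0:I, P1:I, P2:I, P3:M(99) | bus: BusRdX,Flush
[3] P1: load  L1 | P0:I, P1:S(99), P2:I, P3:S(99) | bus: BusRd,Flush
[4] P1: store L3 := 66 | P0:I, P1:M(66), P2:I, P3:I | bus: BusRdX
[5] P0: load  L1 | P0:S(99), P1:S(99), P2:I, P3:S(99) | bus: BusRd
[6] P1: load  L1 | P0:S(99), P1:S(99), P2:I, P3:S(99) | bus: none
[7] P3: load  L4 | P0:I, P1:I, P2:I, P3:S(10) | bus: BusRd
[8] P3: load  L1 | P0:S(99), P1:S(99), P2:I, P3:S(99) | bus: none
[9] P3: load  L7 | P0:I, P1:I, P2:I, P3:S(60) | bus: BusRd
[10] P0: store L1 := 64 | P0:M(64), P1:I, P2:I, P3:I | bus: BusRdX
[11] P1: load  L4 | P0:I, P1:S(10), P2:I, P3:S(10) | bus: BusRd
[12] P1: store L1 := 94 | P0:I, P1:M(94), P2:I, P3:I | bus: BusRdX,Flush
[13] P2: load  L1 | P0:I, P1:S(94), P2:S(94), P3:I | bus: BusRd,Flush
[14] P3: load  L6 | P0:I, P1:I, P2:I, P3:S(40) | bus: BusRd
[15] P3: load  L6 | P0:I, P1:I, P2:I, P3:S(40) | bus: none
[16] P0: store L1 := 1 | P0:M(1), P1:I, P2:I, P3:I | bus: BusRdX
[17] P1: load  L6 | P0:I, P1:S(40), P2:I, P3:S(40) | bus: BusRd
[18] P0: store L4 := 65 | P0:M(65), P1:I, P2:I, P3:I | bus: BusRdX
[19] P1: store L1 := 94 | P0:I, P1:M(94), P2:I, P3:I | bus: BusRdX,Flush
[20] P2: load  L3 | P0:I, P1:S(66), P2:S(66), P3:I | bus: BusRd,Flush
[21] P1: load  L4 | P0:S(65), P1:S(65), P2:I, P3:I | bus: BusRd,Flush
[22] P0: load  L1 | P0:S(94), P1:S(94), P2:I, P3:I | bus: BusRd,Flush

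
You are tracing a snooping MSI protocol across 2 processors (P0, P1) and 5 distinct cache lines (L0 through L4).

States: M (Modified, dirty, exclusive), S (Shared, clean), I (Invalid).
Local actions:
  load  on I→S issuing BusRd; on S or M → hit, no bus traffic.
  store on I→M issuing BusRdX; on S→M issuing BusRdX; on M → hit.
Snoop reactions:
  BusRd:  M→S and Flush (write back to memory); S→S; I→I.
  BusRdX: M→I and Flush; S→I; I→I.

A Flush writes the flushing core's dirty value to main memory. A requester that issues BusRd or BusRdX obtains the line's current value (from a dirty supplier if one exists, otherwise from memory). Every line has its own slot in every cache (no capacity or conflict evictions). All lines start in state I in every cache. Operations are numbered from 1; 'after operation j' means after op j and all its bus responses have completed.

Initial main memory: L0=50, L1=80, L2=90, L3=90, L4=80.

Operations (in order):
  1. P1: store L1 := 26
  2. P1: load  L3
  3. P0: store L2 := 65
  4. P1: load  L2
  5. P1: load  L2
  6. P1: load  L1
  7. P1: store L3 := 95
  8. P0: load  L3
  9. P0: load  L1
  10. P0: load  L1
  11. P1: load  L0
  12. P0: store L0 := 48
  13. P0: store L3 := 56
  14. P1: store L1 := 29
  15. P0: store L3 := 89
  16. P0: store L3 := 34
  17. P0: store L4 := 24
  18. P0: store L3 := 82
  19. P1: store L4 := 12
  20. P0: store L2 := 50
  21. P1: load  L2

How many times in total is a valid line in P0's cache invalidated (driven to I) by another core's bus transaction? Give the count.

[1] P1: store L1 := 26 | P0:I, P1:M(26) | bus: BusRdX
[2] P1: load  L3 | P0:I, P1:S(90) | bus: BusRd
[3] P0: store L2 := 65 | P0:M(65), P1:I | bus: BusRdX
[4] P1: load  L2 | P0:S(65), P1:S(65) | bus: BusRd,Flush
[5] P1: load  L2 | P0:S(65), P1:S(65) | bus: none
[6] P1: load  L1 | P0:I, P1:M(26) | bus: none
[7] P1: store L3 := 95 | P0:I, P1:M(95) | bus: BusRdX
[8] P0: load  L3 | P0:S(95), P1:S(95) | bus: BusRd,Flush
[9] P0: load  L1 | P0:S(26), P1:S(26) | bus: BusRd,Flush
[10] P0: load  L1 | P0:S(26), P1:S(26) | bus: none
[11] P1: load  L0 | P0:I, P1:S(50) | bus: BusRd
[12] P0: store L0 := 48 | P0:M(48), P1:I | bus: BusRdX
[13] P0: store L3 := 56 | P0:M(56), P1:I | bus: BusRdX
[14] P1: store L1 := 29 | P0:I, P1:M(29) | bus: BusRdX
[15] P0: store L3 := 89 | P0:M(89), P1:I | bus: none
[16] P0: store L3 := 34 | P0:M(34), P1:I | bus: none
[17] P0: store L4 := 24 | P0:M(24), P1:I | bus: BusRdX
[18] P0: store L3 := 82 | P0:M(82), P1:I | bus: none
[19] P1: store L4 := 12 | P0:I, P1:M(12) | bus: BusRdX,Flush
[20] P0: store L2 := 50 | P0:M(50), P1:I | bus: BusRdX
[21] P1: load  L2 | P0:S(50), P1:S(50) | bus: BusRd,Flush

invalidations = 2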